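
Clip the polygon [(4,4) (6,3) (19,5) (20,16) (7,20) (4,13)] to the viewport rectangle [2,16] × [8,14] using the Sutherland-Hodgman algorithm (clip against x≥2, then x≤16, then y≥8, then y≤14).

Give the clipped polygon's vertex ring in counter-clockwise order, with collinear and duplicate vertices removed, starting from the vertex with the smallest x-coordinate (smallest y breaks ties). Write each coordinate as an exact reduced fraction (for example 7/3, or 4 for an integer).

Clipped polygon: [(4,8) (16,8) (16,14) (31/7,14) (4,13)]

1. After x ≥ 2: [(4,4) (6,3) (19,5) (20,16) (7,20) (4,13)]
2. After x ≤ 16: [(4,4) (6,3) (16,59/13) (16,224/13) (7,20) (4,13)]
3. After y ≥ 8: [(4,8) (16,8) (16,224/13) (7,20) (4,13)]
4. After y ≤ 14: [(4,8) (16,8) (16,14) (31/7,14) (4,13)]
5. Canonical ring: [(4,8) (16,8) (16,14) (31/7,14) (4,13)]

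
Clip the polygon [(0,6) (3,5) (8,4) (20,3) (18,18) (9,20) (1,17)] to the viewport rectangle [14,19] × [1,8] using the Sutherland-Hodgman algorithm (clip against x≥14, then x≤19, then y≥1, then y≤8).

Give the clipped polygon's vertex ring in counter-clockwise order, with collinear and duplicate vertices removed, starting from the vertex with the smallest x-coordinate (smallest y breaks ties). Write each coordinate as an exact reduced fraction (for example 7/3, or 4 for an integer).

1. After x ≥ 14: [(14,7/2) (20,3) (18,18) (14,170/9)]
2. After x ≤ 19: [(14,7/2) (19,37/12) (19,21/2) (18,18) (14,170/9)]
3. After y ≥ 1: [(14,7/2) (19,37/12) (19,21/2) (18,18) (14,170/9)]
4. After y ≤ 8: [(14,8) (14,7/2) (19,37/12) (19,8)]
5. Canonical ring: [(14,7/2) (19,37/12) (19,8) (14,8)]

Clipped polygon: [(14,7/2) (19,37/12) (19,8) (14,8)]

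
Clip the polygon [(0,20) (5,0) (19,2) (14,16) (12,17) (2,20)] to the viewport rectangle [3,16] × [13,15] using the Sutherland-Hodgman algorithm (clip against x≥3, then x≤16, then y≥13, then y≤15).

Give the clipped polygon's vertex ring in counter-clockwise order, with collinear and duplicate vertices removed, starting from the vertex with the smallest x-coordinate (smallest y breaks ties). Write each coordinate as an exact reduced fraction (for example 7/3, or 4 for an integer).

1. After x ≥ 3: [(3,8) (5,0) (19,2) (14,16) (12,17) (3,197/10)]
2. After x ≤ 16: [(3,8) (5,0) (16,11/7) (16,52/5) (14,16) (12,17) (3,197/10)]
3. After y ≥ 13: [(3,13) (211/14,13) (14,16) (12,17) (3,197/10)]
4. After y ≤ 15: [(3,15) (3,13) (211/14,13) (201/14,15)]
5. Canonical ring: [(3,13) (211/14,13) (201/14,15) (3,15)]

Clipped polygon: [(3,13) (211/14,13) (201/14,15) (3,15)]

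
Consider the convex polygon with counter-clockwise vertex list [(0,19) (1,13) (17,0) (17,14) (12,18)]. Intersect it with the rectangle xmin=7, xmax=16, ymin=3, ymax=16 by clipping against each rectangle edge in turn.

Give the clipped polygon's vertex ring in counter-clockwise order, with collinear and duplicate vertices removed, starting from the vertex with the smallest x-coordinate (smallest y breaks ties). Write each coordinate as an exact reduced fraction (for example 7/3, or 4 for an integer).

Clipped polygon: [(7,65/8) (173/13,3) (16,3) (16,74/5) (29/2,16) (7,16)]

1. After x ≥ 7: [(7,221/12) (7,65/8) (17,0) (17,14) (12,18)]
2. After x ≤ 16: [(7,221/12) (7,65/8) (16,13/16) (16,74/5) (12,18)]
3. After y ≥ 3: [(7,221/12) (7,65/8) (173/13,3) (16,3) (16,74/5) (12,18)]
4. After y ≤ 16: [(7,16) (7,65/8) (173/13,3) (16,3) (16,74/5) (29/2,16)]
5. Canonical ring: [(7,65/8) (173/13,3) (16,3) (16,74/5) (29/2,16) (7,16)]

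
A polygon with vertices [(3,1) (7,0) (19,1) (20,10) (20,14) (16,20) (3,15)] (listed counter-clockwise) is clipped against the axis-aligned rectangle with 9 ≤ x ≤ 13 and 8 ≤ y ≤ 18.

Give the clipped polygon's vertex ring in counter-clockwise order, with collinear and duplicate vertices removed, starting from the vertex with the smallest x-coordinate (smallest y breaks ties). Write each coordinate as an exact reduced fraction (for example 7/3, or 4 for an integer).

Clipped polygon: [(9,8) (13,8) (13,18) (54/5,18) (9,225/13)]

1. After x ≥ 9: [(9,1/6) (19,1) (20,10) (20,14) (16,20) (9,225/13)]
2. After x ≤ 13: [(9,1/6) (13,1/2) (13,245/13) (9,225/13)]
3. After y ≥ 8: [(9,8) (13,8) (13,245/13) (9,225/13)]
4. After y ≤ 18: [(9,8) (13,8) (13,18) (54/5,18) (9,225/13)]
5. Canonical ring: [(9,8) (13,8) (13,18) (54/5,18) (9,225/13)]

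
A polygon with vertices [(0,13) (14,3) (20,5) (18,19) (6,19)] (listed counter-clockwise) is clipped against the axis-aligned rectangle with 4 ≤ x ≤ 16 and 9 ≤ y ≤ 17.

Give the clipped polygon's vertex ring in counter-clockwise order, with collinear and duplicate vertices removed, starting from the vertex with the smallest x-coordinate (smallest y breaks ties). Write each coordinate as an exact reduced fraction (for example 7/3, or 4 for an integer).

1. After x ≥ 4: [(4,17) (4,71/7) (14,3) (20,5) (18,19) (6,19)]
2. After x ≤ 16: [(4,17) (4,71/7) (14,3) (16,11/3) (16,19) (6,19)]
3. After y ≥ 9: [(4,17) (4,71/7) (28/5,9) (16,9) (16,19) (6,19)]
4. After y ≤ 17: [(4,17) (4,17) (4,71/7) (28/5,9) (16,9) (16,17)]
5. Canonical ring: [(4,71/7) (28/5,9) (16,9) (16,17) (4,17)]

Clipped polygon: [(4,71/7) (28/5,9) (16,9) (16,17) (4,17)]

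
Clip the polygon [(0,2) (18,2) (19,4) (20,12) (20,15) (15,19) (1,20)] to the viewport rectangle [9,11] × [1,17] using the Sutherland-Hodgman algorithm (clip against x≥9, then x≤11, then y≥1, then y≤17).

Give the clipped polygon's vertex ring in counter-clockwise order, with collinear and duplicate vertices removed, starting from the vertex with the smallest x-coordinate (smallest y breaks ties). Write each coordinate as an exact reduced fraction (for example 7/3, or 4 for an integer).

Clipped polygon: [(9,2) (11,2) (11,17) (9,17)]

1. After x ≥ 9: [(9,2) (18,2) (19,4) (20,12) (20,15) (15,19) (9,136/7)]
2. After x ≤ 11: [(9,2) (11,2) (11,135/7) (9,136/7)]
3. After y ≥ 1: [(9,2) (11,2) (11,135/7) (9,136/7)]
4. After y ≤ 17: [(9,17) (9,2) (11,2) (11,17)]
5. Canonical ring: [(9,2) (11,2) (11,17) (9,17)]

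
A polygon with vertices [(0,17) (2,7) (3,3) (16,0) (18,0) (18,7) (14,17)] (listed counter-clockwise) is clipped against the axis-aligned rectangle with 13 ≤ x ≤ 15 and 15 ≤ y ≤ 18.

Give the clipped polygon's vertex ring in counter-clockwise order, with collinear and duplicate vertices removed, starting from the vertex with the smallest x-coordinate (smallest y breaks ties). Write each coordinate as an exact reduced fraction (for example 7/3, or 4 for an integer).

Clipped polygon: [(13,15) (74/5,15) (14,17) (13,17)]

1. After x ≥ 13: [(13,17) (13,9/13) (16,0) (18,0) (18,7) (14,17)]
2. After x ≤ 15: [(13,17) (13,9/13) (15,3/13) (15,29/2) (14,17)]
3. After y ≥ 15: [(13,17) (13,15) (74/5,15) (14,17)]
4. After y ≤ 18: [(13,17) (13,15) (74/5,15) (14,17)]
5. Canonical ring: [(13,15) (74/5,15) (14,17) (13,17)]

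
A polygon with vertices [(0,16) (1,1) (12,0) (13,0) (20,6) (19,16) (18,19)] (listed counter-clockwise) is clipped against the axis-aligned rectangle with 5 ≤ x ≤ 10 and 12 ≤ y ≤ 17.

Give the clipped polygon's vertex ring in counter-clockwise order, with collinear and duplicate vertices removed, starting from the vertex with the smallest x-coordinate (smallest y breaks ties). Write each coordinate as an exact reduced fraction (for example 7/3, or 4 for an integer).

Clipped polygon: [(5,12) (10,12) (10,17) (6,17) (5,101/6)]

1. After x ≥ 5: [(5,101/6) (5,7/11) (12,0) (13,0) (20,6) (19,16) (18,19)]
2. After x ≤ 10: [(10,53/3) (5,101/6) (5,7/11) (10,2/11)]
3. After y ≥ 12: [(10,12) (10,53/3) (5,101/6) (5,12)]
4. After y ≤ 17: [(10,12) (10,17) (6,17) (5,101/6) (5,12)]
5. Canonical ring: [(5,12) (10,12) (10,17) (6,17) (5,101/6)]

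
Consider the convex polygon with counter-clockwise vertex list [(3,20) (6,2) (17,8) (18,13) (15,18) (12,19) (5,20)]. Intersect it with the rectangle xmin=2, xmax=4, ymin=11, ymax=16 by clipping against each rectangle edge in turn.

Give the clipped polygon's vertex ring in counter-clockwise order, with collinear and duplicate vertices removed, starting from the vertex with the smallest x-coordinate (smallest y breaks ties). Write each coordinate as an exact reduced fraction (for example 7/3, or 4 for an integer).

Clipped polygon: [(11/3,16) (4,14) (4,16)]

1. After x ≥ 2: [(3,20) (6,2) (17,8) (18,13) (15,18) (12,19) (5,20)]
2. After x ≤ 4: [(4,20) (3,20) (4,14)]
3. After y ≥ 11: [(4,20) (3,20) (4,14)]
4. After y ≤ 16: [(4,16) (11/3,16) (4,14)]
5. Canonical ring: [(11/3,16) (4,14) (4,16)]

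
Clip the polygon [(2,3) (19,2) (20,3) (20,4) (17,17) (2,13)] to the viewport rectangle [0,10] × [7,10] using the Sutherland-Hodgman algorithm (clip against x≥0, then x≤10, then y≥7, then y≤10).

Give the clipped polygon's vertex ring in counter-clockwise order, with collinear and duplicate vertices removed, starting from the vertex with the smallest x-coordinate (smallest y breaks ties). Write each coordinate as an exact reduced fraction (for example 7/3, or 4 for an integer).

1. After x ≥ 0: [(2,3) (19,2) (20,3) (20,4) (17,17) (2,13)]
2. After x ≤ 10: [(2,3) (10,43/17) (10,227/15) (2,13)]
3. After y ≥ 7: [(2,7) (10,7) (10,227/15) (2,13)]
4. After y ≤ 10: [(2,10) (2,7) (10,7) (10,10)]
5. Canonical ring: [(2,7) (10,7) (10,10) (2,10)]

Clipped polygon: [(2,7) (10,7) (10,10) (2,10)]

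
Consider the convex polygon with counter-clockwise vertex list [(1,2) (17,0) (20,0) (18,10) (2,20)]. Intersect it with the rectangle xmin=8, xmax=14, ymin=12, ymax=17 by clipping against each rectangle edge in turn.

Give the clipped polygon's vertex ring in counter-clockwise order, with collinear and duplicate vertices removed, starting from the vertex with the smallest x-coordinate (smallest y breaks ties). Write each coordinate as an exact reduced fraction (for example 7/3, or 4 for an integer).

1. After x ≥ 8: [(8,9/8) (17,0) (20,0) (18,10) (8,65/4)]
2. After x ≤ 14: [(8,9/8) (14,3/8) (14,25/2) (8,65/4)]
3. After y ≥ 12: [(8,12) (14,12) (14,25/2) (8,65/4)]
4. After y ≤ 17: [(8,12) (14,12) (14,25/2) (8,65/4)]
5. Canonical ring: [(8,12) (14,12) (14,25/2) (8,65/4)]

Clipped polygon: [(8,12) (14,12) (14,25/2) (8,65/4)]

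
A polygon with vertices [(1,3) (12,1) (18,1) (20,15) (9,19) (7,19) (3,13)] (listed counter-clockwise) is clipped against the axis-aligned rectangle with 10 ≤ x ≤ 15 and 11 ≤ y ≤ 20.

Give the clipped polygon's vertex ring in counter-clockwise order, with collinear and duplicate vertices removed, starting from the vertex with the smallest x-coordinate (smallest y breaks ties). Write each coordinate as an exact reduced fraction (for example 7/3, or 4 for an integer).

1. After x ≥ 10: [(10,15/11) (12,1) (18,1) (20,15) (10,205/11)]
2. After x ≤ 15: [(10,15/11) (12,1) (15,1) (15,185/11) (10,205/11)]
3. After y ≥ 11: [(10,11) (15,11) (15,185/11) (10,205/11)]
4. After y ≤ 20: [(10,11) (15,11) (15,185/11) (10,205/11)]
5. Canonical ring: [(10,11) (15,11) (15,185/11) (10,205/11)]

Clipped polygon: [(10,11) (15,11) (15,185/11) (10,205/11)]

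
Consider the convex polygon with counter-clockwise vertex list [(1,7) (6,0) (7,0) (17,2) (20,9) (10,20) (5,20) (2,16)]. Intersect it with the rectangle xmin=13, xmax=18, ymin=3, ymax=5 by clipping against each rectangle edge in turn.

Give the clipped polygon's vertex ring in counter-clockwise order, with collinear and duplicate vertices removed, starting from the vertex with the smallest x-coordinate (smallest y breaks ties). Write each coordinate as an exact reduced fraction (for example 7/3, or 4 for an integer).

1. After x ≥ 13: [(13,6/5) (17,2) (20,9) (13,167/10)]
2. After x ≤ 18: [(13,6/5) (17,2) (18,13/3) (18,56/5) (13,167/10)]
3. After y ≥ 3: [(13,3) (122/7,3) (18,13/3) (18,56/5) (13,167/10)]
4. After y ≤ 5: [(13,5) (13,3) (122/7,3) (18,13/3) (18,5)]
5. Canonical ring: [(13,3) (122/7,3) (18,13/3) (18,5) (13,5)]

Clipped polygon: [(13,3) (122/7,3) (18,13/3) (18,5) (13,5)]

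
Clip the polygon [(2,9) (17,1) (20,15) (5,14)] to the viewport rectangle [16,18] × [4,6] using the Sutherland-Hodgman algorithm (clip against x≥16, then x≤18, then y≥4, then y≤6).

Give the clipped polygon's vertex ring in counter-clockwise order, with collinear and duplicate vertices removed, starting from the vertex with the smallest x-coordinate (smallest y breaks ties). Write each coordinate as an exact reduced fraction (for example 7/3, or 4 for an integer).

Clipped polygon: [(16,4) (247/14,4) (18,17/3) (18,6) (16,6)]

1. After x ≥ 16: [(16,23/15) (17,1) (20,15) (16,221/15)]
2. After x ≤ 18: [(16,23/15) (17,1) (18,17/3) (18,223/15) (16,221/15)]
3. After y ≥ 4: [(16,4) (247/14,4) (18,17/3) (18,223/15) (16,221/15)]
4. After y ≤ 6: [(16,6) (16,4) (247/14,4) (18,17/3) (18,6)]
5. Canonical ring: [(16,4) (247/14,4) (18,17/3) (18,6) (16,6)]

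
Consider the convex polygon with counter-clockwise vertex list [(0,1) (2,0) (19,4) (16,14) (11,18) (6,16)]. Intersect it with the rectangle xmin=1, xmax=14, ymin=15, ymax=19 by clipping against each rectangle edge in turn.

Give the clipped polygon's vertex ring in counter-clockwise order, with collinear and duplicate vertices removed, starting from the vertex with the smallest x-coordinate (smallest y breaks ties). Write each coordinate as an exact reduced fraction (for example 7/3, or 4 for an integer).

Clipped polygon: [(28/5,15) (14,15) (14,78/5) (11,18) (6,16)]

1. After x ≥ 1: [(1,7/2) (1,1/2) (2,0) (19,4) (16,14) (11,18) (6,16)]
2. After x ≤ 14: [(1,7/2) (1,1/2) (2,0) (14,48/17) (14,78/5) (11,18) (6,16)]
3. After y ≥ 15: [(28/5,15) (14,15) (14,78/5) (11,18) (6,16)]
4. After y ≤ 19: [(28/5,15) (14,15) (14,78/5) (11,18) (6,16)]
5. Canonical ring: [(28/5,15) (14,15) (14,78/5) (11,18) (6,16)]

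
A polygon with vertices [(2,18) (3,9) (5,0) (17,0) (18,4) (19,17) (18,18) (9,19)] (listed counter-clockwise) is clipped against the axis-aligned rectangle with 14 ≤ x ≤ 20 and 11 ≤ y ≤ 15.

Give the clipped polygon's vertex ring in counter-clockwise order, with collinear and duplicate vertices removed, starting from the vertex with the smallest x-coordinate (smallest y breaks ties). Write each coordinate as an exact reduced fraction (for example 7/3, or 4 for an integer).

1. After x ≥ 14: [(14,0) (17,0) (18,4) (19,17) (18,18) (14,166/9)]
2. After x ≤ 20: [(14,0) (17,0) (18,4) (19,17) (18,18) (14,166/9)]
3. After y ≥ 11: [(14,11) (241/13,11) (19,17) (18,18) (14,166/9)]
4. After y ≤ 15: [(14,15) (14,11) (241/13,11) (245/13,15)]
5. Canonical ring: [(14,11) (241/13,11) (245/13,15) (14,15)]

Clipped polygon: [(14,11) (241/13,11) (245/13,15) (14,15)]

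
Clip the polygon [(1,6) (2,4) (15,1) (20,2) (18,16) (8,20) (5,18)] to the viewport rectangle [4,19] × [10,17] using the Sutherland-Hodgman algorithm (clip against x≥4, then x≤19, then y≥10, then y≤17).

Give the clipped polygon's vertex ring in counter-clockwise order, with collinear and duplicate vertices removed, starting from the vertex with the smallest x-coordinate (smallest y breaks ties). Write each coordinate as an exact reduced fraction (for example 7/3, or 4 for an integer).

1. After x ≥ 4: [(4,15) (4,46/13) (15,1) (20,2) (18,16) (8,20) (5,18)]
2. After x ≤ 19: [(4,15) (4,46/13) (15,1) (19,9/5) (19,9) (18,16) (8,20) (5,18)]
3. After y ≥ 10: [(4,15) (4,10) (132/7,10) (18,16) (8,20) (5,18)]
4. After y ≤ 17: [(14/3,17) (4,15) (4,10) (132/7,10) (18,16) (31/2,17)]
5. Canonical ring: [(4,10) (132/7,10) (18,16) (31/2,17) (14/3,17) (4,15)]

Clipped polygon: [(4,10) (132/7,10) (18,16) (31/2,17) (14/3,17) (4,15)]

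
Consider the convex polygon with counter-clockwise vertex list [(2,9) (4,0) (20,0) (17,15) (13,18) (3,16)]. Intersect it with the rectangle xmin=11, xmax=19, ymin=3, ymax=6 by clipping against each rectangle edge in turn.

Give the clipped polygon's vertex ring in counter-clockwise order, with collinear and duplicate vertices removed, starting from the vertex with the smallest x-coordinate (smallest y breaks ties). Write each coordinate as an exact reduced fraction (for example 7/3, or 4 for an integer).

Clipped polygon: [(11,3) (19,3) (19,5) (94/5,6) (11,6)]

1. After x ≥ 11: [(11,0) (20,0) (17,15) (13,18) (11,88/5)]
2. After x ≤ 19: [(11,0) (19,0) (19,5) (17,15) (13,18) (11,88/5)]
3. After y ≥ 3: [(11,3) (19,3) (19,5) (17,15) (13,18) (11,88/5)]
4. After y ≤ 6: [(11,6) (11,3) (19,3) (19,5) (94/5,6)]
5. Canonical ring: [(11,3) (19,3) (19,5) (94/5,6) (11,6)]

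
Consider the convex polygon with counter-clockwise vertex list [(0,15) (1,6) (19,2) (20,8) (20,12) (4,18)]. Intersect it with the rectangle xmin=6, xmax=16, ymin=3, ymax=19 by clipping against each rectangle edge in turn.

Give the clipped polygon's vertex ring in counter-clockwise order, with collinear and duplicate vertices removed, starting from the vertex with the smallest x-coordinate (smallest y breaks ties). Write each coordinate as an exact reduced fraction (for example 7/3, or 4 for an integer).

1. After x ≥ 6: [(6,44/9) (19,2) (20,8) (20,12) (6,69/4)]
2. After x ≤ 16: [(6,44/9) (16,8/3) (16,27/2) (6,69/4)]
3. After y ≥ 3: [(6,44/9) (29/2,3) (16,3) (16,27/2) (6,69/4)]
4. After y ≤ 19: [(6,44/9) (29/2,3) (16,3) (16,27/2) (6,69/4)]
5. Canonical ring: [(6,44/9) (29/2,3) (16,3) (16,27/2) (6,69/4)]

Clipped polygon: [(6,44/9) (29/2,3) (16,3) (16,27/2) (6,69/4)]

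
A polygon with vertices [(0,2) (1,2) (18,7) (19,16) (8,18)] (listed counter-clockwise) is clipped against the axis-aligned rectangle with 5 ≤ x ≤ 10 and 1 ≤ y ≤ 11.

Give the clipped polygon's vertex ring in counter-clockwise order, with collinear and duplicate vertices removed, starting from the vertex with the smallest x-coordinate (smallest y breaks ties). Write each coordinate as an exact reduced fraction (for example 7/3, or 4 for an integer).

1. After x ≥ 5: [(5,12) (5,54/17) (18,7) (19,16) (8,18)]
2. After x ≤ 10: [(5,12) (5,54/17) (10,79/17) (10,194/11) (8,18)]
3. After y ≥ 1: [(5,12) (5,54/17) (10,79/17) (10,194/11) (8,18)]
4. After y ≤ 11: [(5,11) (5,54/17) (10,79/17) (10,11)]
5. Canonical ring: [(5,54/17) (10,79/17) (10,11) (5,11)]

Clipped polygon: [(5,54/17) (10,79/17) (10,11) (5,11)]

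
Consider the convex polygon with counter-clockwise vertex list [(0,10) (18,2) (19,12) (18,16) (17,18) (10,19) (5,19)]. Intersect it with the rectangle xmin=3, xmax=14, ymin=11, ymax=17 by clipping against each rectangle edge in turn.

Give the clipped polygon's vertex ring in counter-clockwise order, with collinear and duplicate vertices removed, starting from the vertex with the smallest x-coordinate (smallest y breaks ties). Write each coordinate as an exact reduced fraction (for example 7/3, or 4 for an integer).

Clipped polygon: [(3,11) (14,11) (14,17) (35/9,17) (3,77/5)]

1. After x ≥ 3: [(3,77/5) (3,26/3) (18,2) (19,12) (18,16) (17,18) (10,19) (5,19)]
2. After x ≤ 14: [(3,77/5) (3,26/3) (14,34/9) (14,129/7) (10,19) (5,19)]
3. After y ≥ 11: [(3,77/5) (3,11) (14,11) (14,129/7) (10,19) (5,19)]
4. After y ≤ 17: [(35/9,17) (3,77/5) (3,11) (14,11) (14,17)]
5. Canonical ring: [(3,11) (14,11) (14,17) (35/9,17) (3,77/5)]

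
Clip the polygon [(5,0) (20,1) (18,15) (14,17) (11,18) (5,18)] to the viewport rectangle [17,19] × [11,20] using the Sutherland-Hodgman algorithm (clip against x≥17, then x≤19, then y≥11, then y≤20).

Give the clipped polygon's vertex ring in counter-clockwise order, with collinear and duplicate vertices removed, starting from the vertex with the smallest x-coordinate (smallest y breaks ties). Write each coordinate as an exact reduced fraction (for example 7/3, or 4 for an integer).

1. After x ≥ 17: [(17,4/5) (20,1) (18,15) (17,31/2)]
2. After x ≤ 19: [(17,4/5) (19,14/15) (19,8) (18,15) (17,31/2)]
3. After y ≥ 11: [(17,11) (130/7,11) (18,15) (17,31/2)]
4. After y ≤ 20: [(17,11) (130/7,11) (18,15) (17,31/2)]
5. Canonical ring: [(17,11) (130/7,11) (18,15) (17,31/2)]

Clipped polygon: [(17,11) (130/7,11) (18,15) (17,31/2)]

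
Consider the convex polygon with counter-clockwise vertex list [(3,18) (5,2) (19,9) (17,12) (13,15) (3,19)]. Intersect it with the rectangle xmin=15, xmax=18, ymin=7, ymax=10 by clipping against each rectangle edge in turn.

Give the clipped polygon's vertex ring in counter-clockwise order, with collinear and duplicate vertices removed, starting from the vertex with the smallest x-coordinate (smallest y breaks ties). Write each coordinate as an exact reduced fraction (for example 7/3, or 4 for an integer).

Clipped polygon: [(15,7) (18,17/2) (18,10) (15,10)]

1. After x ≥ 15: [(15,7) (19,9) (17,12) (15,27/2)]
2. After x ≤ 18: [(15,7) (18,17/2) (18,21/2) (17,12) (15,27/2)]
3. After y ≥ 7: [(15,7) (18,17/2) (18,21/2) (17,12) (15,27/2)]
4. After y ≤ 10: [(15,10) (15,7) (18,17/2) (18,10)]
5. Canonical ring: [(15,7) (18,17/2) (18,10) (15,10)]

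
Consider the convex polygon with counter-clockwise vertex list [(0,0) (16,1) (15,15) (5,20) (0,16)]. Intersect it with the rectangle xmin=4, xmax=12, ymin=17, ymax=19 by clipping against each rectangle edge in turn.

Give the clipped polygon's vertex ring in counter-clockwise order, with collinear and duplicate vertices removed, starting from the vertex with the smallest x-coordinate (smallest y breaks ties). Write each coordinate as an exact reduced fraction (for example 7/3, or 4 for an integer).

Clipped polygon: [(4,17) (11,17) (7,19) (4,19)]

1. After x ≥ 4: [(4,1/4) (16,1) (15,15) (5,20) (4,96/5)]
2. After x ≤ 12: [(4,1/4) (12,3/4) (12,33/2) (5,20) (4,96/5)]
3. After y ≥ 17: [(4,17) (11,17) (5,20) (4,96/5)]
4. After y ≤ 19: [(4,19) (4,17) (11,17) (7,19)]
5. Canonical ring: [(4,17) (11,17) (7,19) (4,19)]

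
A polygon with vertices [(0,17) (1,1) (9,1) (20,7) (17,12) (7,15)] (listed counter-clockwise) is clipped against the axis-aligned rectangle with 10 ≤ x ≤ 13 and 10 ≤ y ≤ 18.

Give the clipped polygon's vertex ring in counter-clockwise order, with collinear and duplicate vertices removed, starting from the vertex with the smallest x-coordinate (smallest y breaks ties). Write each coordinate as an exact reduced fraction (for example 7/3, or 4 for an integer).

1. After x ≥ 10: [(10,17/11) (20,7) (17,12) (10,141/10)]
2. After x ≤ 13: [(10,17/11) (13,35/11) (13,66/5) (10,141/10)]
3. After y ≥ 10: [(10,10) (13,10) (13,66/5) (10,141/10)]
4. After y ≤ 18: [(10,10) (13,10) (13,66/5) (10,141/10)]
5. Canonical ring: [(10,10) (13,10) (13,66/5) (10,141/10)]

Clipped polygon: [(10,10) (13,10) (13,66/5) (10,141/10)]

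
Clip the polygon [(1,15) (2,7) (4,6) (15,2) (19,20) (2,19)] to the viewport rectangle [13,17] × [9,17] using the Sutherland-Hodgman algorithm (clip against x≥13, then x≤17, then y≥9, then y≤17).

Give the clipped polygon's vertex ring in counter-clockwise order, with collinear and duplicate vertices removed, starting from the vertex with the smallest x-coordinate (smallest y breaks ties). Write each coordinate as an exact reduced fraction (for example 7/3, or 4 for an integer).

1. After x ≥ 13: [(13,30/11) (15,2) (19,20) (13,334/17)]
2. After x ≤ 17: [(13,30/11) (15,2) (17,11) (17,338/17) (13,334/17)]
3. After y ≥ 9: [(13,9) (149/9,9) (17,11) (17,338/17) (13,334/17)]
4. After y ≤ 17: [(13,17) (13,9) (149/9,9) (17,11) (17,17)]
5. Canonical ring: [(13,9) (149/9,9) (17,11) (17,17) (13,17)]

Clipped polygon: [(13,9) (149/9,9) (17,11) (17,17) (13,17)]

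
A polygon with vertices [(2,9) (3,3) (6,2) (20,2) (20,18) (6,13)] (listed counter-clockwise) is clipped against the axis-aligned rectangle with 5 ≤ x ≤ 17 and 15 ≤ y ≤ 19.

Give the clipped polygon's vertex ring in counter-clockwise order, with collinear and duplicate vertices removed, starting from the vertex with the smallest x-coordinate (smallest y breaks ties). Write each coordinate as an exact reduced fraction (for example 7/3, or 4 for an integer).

Clipped polygon: [(58/5,15) (17,15) (17,237/14)]

1. After x ≥ 5: [(5,12) (5,7/3) (6,2) (20,2) (20,18) (6,13)]
2. After x ≤ 17: [(5,12) (5,7/3) (6,2) (17,2) (17,237/14) (6,13)]
3. After y ≥ 15: [(17,15) (17,237/14) (58/5,15)]
4. After y ≤ 19: [(17,15) (17,237/14) (58/5,15)]
5. Canonical ring: [(58/5,15) (17,15) (17,237/14)]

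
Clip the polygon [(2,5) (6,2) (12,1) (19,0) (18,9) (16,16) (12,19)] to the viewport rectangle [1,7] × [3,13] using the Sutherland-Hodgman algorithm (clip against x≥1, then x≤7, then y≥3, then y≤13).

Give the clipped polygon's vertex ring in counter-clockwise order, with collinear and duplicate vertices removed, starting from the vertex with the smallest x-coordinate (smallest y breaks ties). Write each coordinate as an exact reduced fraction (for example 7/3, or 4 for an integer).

1. After x ≥ 1: [(2,5) (6,2) (12,1) (19,0) (18,9) (16,16) (12,19)]
2. After x ≤ 7: [(7,12) (2,5) (6,2) (7,11/6)]
3. After y ≥ 3: [(7,3) (7,12) (2,5) (14/3,3)]
4. After y ≤ 13: [(7,3) (7,12) (2,5) (14/3,3)]
5. Canonical ring: [(2,5) (14/3,3) (7,3) (7,12)]

Clipped polygon: [(2,5) (14/3,3) (7,3) (7,12)]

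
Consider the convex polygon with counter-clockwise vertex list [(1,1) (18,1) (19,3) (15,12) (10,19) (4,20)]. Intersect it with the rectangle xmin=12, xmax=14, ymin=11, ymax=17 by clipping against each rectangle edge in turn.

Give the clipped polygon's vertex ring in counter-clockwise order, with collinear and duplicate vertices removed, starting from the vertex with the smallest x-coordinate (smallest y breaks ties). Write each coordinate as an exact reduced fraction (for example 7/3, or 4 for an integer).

1. After x ≥ 12: [(12,1) (18,1) (19,3) (15,12) (12,81/5)]
2. After x ≤ 14: [(12,1) (14,1) (14,67/5) (12,81/5)]
3. After y ≥ 11: [(12,11) (14,11) (14,67/5) (12,81/5)]
4. After y ≤ 17: [(12,11) (14,11) (14,67/5) (12,81/5)]
5. Canonical ring: [(12,11) (14,11) (14,67/5) (12,81/5)]

Clipped polygon: [(12,11) (14,11) (14,67/5) (12,81/5)]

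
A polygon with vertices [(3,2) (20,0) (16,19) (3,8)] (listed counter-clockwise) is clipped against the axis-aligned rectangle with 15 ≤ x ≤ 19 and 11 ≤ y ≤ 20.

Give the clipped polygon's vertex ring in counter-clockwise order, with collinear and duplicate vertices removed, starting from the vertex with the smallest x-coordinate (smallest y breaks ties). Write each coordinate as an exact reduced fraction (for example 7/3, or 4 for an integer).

1. After x ≥ 15: [(15,10/17) (20,0) (16,19) (15,236/13)]
2. After x ≤ 19: [(15,10/17) (19,2/17) (19,19/4) (16,19) (15,236/13)]
3. After y ≥ 11: [(15,11) (336/19,11) (16,19) (15,236/13)]
4. After y ≤ 20: [(15,11) (336/19,11) (16,19) (15,236/13)]
5. Canonical ring: [(15,11) (336/19,11) (16,19) (15,236/13)]

Clipped polygon: [(15,11) (336/19,11) (16,19) (15,236/13)]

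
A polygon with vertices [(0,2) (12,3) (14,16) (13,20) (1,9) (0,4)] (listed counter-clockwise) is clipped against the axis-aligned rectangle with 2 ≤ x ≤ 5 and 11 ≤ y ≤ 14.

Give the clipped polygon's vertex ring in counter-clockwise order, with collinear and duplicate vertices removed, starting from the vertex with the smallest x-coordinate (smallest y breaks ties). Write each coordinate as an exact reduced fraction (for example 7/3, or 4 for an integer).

Clipped polygon: [(35/11,11) (5,11) (5,38/3)]

1. After x ≥ 2: [(2,13/6) (12,3) (14,16) (13,20) (2,119/12)]
2. After x ≤ 5: [(2,13/6) (5,29/12) (5,38/3) (2,119/12)]
3. After y ≥ 11: [(5,11) (5,38/3) (35/11,11)]
4. After y ≤ 14: [(5,11) (5,38/3) (35/11,11)]
5. Canonical ring: [(35/11,11) (5,11) (5,38/3)]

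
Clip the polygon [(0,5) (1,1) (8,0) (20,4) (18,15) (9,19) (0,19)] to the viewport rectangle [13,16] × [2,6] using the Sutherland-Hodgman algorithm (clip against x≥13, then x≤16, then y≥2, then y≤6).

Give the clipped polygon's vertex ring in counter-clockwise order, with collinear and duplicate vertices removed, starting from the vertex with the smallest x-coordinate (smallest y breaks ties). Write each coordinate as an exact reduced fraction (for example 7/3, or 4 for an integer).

Clipped polygon: [(13,2) (14,2) (16,8/3) (16,6) (13,6)]

1. After x ≥ 13: [(13,5/3) (20,4) (18,15) (13,155/9)]
2. After x ≤ 16: [(13,5/3) (16,8/3) (16,143/9) (13,155/9)]
3. After y ≥ 2: [(13,2) (14,2) (16,8/3) (16,143/9) (13,155/9)]
4. After y ≤ 6: [(13,6) (13,2) (14,2) (16,8/3) (16,6)]
5. Canonical ring: [(13,2) (14,2) (16,8/3) (16,6) (13,6)]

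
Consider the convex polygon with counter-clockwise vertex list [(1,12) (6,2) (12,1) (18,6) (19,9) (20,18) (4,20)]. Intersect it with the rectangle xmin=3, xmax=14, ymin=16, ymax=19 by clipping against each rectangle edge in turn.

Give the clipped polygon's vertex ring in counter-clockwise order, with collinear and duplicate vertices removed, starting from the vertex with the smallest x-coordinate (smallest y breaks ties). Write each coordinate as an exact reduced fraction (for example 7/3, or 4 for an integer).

1. After x ≥ 3: [(3,52/3) (3,8) (6,2) (12,1) (18,6) (19,9) (20,18) (4,20)]
2. After x ≤ 14: [(3,52/3) (3,8) (6,2) (12,1) (14,8/3) (14,75/4) (4,20)]
3. After y ≥ 16: [(3,52/3) (3,16) (14,16) (14,75/4) (4,20)]
4. After y ≤ 19: [(29/8,19) (3,52/3) (3,16) (14,16) (14,75/4) (12,19)]
5. Canonical ring: [(3,16) (14,16) (14,75/4) (12,19) (29/8,19) (3,52/3)]

Clipped polygon: [(3,16) (14,16) (14,75/4) (12,19) (29/8,19) (3,52/3)]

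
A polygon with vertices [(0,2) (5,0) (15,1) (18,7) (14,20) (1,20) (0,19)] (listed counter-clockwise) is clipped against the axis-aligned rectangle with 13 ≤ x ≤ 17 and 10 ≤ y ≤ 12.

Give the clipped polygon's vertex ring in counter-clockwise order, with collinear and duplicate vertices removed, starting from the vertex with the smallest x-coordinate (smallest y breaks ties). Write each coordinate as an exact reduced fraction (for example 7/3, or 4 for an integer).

1. After x ≥ 13: [(13,4/5) (15,1) (18,7) (14,20) (13,20)]
2. After x ≤ 17: [(13,4/5) (15,1) (17,5) (17,41/4) (14,20) (13,20)]
3. After y ≥ 10: [(13,10) (17,10) (17,41/4) (14,20) (13,20)]
4. After y ≤ 12: [(13,12) (13,10) (17,10) (17,41/4) (214/13,12)]
5. Canonical ring: [(13,10) (17,10) (17,41/4) (214/13,12) (13,12)]

Clipped polygon: [(13,10) (17,10) (17,41/4) (214/13,12) (13,12)]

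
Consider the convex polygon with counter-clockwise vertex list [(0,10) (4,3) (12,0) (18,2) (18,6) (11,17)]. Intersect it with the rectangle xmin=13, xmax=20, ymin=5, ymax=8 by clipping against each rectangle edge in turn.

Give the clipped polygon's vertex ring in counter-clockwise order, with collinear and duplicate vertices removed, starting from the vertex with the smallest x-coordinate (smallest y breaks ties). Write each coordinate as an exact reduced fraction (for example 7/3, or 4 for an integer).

1. After x ≥ 13: [(13,1/3) (18,2) (18,6) (13,97/7)]
2. After x ≤ 20: [(13,1/3) (18,2) (18,6) (13,97/7)]
3. After y ≥ 5: [(13,5) (18,5) (18,6) (13,97/7)]
4. After y ≤ 8: [(13,8) (13,5) (18,5) (18,6) (184/11,8)]
5. Canonical ring: [(13,5) (18,5) (18,6) (184/11,8) (13,8)]

Clipped polygon: [(13,5) (18,5) (18,6) (184/11,8) (13,8)]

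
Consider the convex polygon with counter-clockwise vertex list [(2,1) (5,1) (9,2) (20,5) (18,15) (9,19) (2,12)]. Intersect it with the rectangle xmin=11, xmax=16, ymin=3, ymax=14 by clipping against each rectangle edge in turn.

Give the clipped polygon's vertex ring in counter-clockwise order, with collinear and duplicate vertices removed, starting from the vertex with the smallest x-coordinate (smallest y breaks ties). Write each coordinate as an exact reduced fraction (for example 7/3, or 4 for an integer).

1. After x ≥ 11: [(11,28/11) (20,5) (18,15) (11,163/9)]
2. After x ≤ 16: [(11,28/11) (16,43/11) (16,143/9) (11,163/9)]
3. After y ≥ 3: [(11,3) (38/3,3) (16,43/11) (16,143/9) (11,163/9)]
4. After y ≤ 14: [(11,14) (11,3) (38/3,3) (16,43/11) (16,14)]
5. Canonical ring: [(11,3) (38/3,3) (16,43/11) (16,14) (11,14)]

Clipped polygon: [(11,3) (38/3,3) (16,43/11) (16,14) (11,14)]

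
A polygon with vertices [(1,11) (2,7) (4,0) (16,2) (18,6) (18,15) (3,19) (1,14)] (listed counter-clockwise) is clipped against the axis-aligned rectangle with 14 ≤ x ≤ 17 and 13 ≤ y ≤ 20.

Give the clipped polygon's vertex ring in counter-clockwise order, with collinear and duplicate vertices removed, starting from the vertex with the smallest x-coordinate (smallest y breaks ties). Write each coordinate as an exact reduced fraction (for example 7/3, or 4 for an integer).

Clipped polygon: [(14,13) (17,13) (17,229/15) (14,241/15)]

1. After x ≥ 14: [(14,5/3) (16,2) (18,6) (18,15) (14,241/15)]
2. After x ≤ 17: [(14,5/3) (16,2) (17,4) (17,229/15) (14,241/15)]
3. After y ≥ 13: [(14,13) (17,13) (17,229/15) (14,241/15)]
4. After y ≤ 20: [(14,13) (17,13) (17,229/15) (14,241/15)]
5. Canonical ring: [(14,13) (17,13) (17,229/15) (14,241/15)]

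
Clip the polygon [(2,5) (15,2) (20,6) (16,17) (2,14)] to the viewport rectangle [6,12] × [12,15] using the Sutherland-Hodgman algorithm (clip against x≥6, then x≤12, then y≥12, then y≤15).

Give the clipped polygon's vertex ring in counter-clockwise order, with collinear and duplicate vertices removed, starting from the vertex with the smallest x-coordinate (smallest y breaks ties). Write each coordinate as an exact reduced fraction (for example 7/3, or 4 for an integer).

1. After x ≥ 6: [(6,53/13) (15,2) (20,6) (16,17) (6,104/7)]
2. After x ≤ 12: [(6,53/13) (12,35/13) (12,113/7) (6,104/7)]
3. After y ≥ 12: [(6,12) (12,12) (12,113/7) (6,104/7)]
4. After y ≤ 15: [(6,12) (12,12) (12,15) (20/3,15) (6,104/7)]
5. Canonical ring: [(6,12) (12,12) (12,15) (20/3,15) (6,104/7)]

Clipped polygon: [(6,12) (12,12) (12,15) (20/3,15) (6,104/7)]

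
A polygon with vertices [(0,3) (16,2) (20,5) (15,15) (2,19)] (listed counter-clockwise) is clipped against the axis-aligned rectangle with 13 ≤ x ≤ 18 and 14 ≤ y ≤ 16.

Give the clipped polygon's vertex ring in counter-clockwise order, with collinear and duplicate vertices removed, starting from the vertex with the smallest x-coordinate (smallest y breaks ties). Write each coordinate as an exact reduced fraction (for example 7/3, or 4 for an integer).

1. After x ≥ 13: [(13,35/16) (16,2) (20,5) (15,15) (13,203/13)]
2. After x ≤ 18: [(13,35/16) (16,2) (18,7/2) (18,9) (15,15) (13,203/13)]
3. After y ≥ 14: [(13,14) (31/2,14) (15,15) (13,203/13)]
4. After y ≤ 16: [(13,14) (31/2,14) (15,15) (13,203/13)]
5. Canonical ring: [(13,14) (31/2,14) (15,15) (13,203/13)]

Clipped polygon: [(13,14) (31/2,14) (15,15) (13,203/13)]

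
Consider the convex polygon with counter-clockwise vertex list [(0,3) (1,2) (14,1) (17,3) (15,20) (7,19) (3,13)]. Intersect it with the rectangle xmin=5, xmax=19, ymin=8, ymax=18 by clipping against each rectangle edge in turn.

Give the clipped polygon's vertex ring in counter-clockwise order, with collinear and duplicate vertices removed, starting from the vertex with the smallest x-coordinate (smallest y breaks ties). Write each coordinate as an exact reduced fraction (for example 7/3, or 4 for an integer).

1. After x ≥ 5: [(5,22/13) (14,1) (17,3) (15,20) (7,19) (5,16)]
2. After x ≤ 19: [(5,22/13) (14,1) (17,3) (15,20) (7,19) (5,16)]
3. After y ≥ 8: [(5,8) (279/17,8) (15,20) (7,19) (5,16)]
4. After y ≤ 18: [(5,8) (279/17,8) (259/17,18) (19/3,18) (5,16)]
5. Canonical ring: [(5,8) (279/17,8) (259/17,18) (19/3,18) (5,16)]

Clipped polygon: [(5,8) (279/17,8) (259/17,18) (19/3,18) (5,16)]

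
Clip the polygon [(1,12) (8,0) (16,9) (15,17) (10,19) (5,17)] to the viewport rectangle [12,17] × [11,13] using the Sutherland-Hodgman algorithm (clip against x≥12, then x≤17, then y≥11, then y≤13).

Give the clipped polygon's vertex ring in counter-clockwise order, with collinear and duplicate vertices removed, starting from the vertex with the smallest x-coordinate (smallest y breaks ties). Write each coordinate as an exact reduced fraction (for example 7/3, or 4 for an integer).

1. After x ≥ 12: [(12,9/2) (16,9) (15,17) (12,91/5)]
2. After x ≤ 17: [(12,9/2) (16,9) (15,17) (12,91/5)]
3. After y ≥ 11: [(12,11) (63/4,11) (15,17) (12,91/5)]
4. After y ≤ 13: [(12,13) (12,11) (63/4,11) (31/2,13)]
5. Canonical ring: [(12,11) (63/4,11) (31/2,13) (12,13)]

Clipped polygon: [(12,11) (63/4,11) (31/2,13) (12,13)]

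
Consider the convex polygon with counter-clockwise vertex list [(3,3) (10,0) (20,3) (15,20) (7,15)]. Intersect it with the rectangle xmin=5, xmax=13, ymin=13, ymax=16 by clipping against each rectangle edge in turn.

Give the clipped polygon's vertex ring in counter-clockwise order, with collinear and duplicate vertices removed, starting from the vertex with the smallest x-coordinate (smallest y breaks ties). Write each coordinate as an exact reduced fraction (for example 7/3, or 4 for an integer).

1. After x ≥ 5: [(5,9) (5,15/7) (10,0) (20,3) (15,20) (7,15)]
2. After x ≤ 13: [(5,9) (5,15/7) (10,0) (13,9/10) (13,75/4) (7,15)]
3. After y ≥ 13: [(19/3,13) (13,13) (13,75/4) (7,15)]
4. After y ≤ 16: [(19/3,13) (13,13) (13,16) (43/5,16) (7,15)]
5. Canonical ring: [(19/3,13) (13,13) (13,16) (43/5,16) (7,15)]

Clipped polygon: [(19/3,13) (13,13) (13,16) (43/5,16) (7,15)]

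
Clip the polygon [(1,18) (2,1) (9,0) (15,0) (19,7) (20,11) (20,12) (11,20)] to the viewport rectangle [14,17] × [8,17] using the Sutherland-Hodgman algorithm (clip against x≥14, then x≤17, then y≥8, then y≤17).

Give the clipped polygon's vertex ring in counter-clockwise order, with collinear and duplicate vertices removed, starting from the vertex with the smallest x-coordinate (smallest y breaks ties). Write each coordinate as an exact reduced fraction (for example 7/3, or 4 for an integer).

Clipped polygon: [(14,8) (17,8) (17,44/3) (115/8,17) (14,17)]

1. After x ≥ 14: [(14,0) (15,0) (19,7) (20,11) (20,12) (14,52/3)]
2. After x ≤ 17: [(14,0) (15,0) (17,7/2) (17,44/3) (14,52/3)]
3. After y ≥ 8: [(14,8) (17,8) (17,44/3) (14,52/3)]
4. After y ≤ 17: [(14,17) (14,8) (17,8) (17,44/3) (115/8,17)]
5. Canonical ring: [(14,8) (17,8) (17,44/3) (115/8,17) (14,17)]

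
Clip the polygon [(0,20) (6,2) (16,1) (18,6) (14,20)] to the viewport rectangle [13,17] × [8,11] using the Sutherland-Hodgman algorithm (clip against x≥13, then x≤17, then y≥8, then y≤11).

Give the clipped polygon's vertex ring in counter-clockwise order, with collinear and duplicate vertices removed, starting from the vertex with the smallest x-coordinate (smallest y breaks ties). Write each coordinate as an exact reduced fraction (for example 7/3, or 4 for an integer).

1. After x ≥ 13: [(13,20) (13,13/10) (16,1) (18,6) (14,20)]
2. After x ≤ 17: [(13,20) (13,13/10) (16,1) (17,7/2) (17,19/2) (14,20)]
3. After y ≥ 8: [(13,20) (13,8) (17,8) (17,19/2) (14,20)]
4. After y ≤ 11: [(13,11) (13,8) (17,8) (17,19/2) (116/7,11)]
5. Canonical ring: [(13,8) (17,8) (17,19/2) (116/7,11) (13,11)]

Clipped polygon: [(13,8) (17,8) (17,19/2) (116/7,11) (13,11)]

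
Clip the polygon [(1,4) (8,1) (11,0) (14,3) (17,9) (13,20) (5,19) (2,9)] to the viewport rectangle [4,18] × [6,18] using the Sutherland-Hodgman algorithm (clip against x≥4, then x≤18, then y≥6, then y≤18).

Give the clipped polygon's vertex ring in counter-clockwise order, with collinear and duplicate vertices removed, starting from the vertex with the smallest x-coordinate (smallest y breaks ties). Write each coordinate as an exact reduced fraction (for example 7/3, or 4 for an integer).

1. After x ≥ 4: [(4,19/7) (8,1) (11,0) (14,3) (17,9) (13,20) (5,19) (4,47/3)]
2. After x ≤ 18: [(4,19/7) (8,1) (11,0) (14,3) (17,9) (13,20) (5,19) (4,47/3)]
3. After y ≥ 6: [(4,6) (31/2,6) (17,9) (13,20) (5,19) (4,47/3)]
4. After y ≤ 18: [(4,6) (31/2,6) (17,9) (151/11,18) (47/10,18) (4,47/3)]
5. Canonical ring: [(4,6) (31/2,6) (17,9) (151/11,18) (47/10,18) (4,47/3)]

Clipped polygon: [(4,6) (31/2,6) (17,9) (151/11,18) (47/10,18) (4,47/3)]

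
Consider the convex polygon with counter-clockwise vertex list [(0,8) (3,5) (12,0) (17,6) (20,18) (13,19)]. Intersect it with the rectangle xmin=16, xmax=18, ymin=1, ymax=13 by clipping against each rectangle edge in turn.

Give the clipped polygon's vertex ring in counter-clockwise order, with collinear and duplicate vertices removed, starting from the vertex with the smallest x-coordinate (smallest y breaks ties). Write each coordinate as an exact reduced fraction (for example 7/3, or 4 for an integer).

Clipped polygon: [(16,24/5) (17,6) (18,10) (18,13) (16,13)]

1. After x ≥ 16: [(16,24/5) (17,6) (20,18) (16,130/7)]
2. After x ≤ 18: [(16,24/5) (17,6) (18,10) (18,128/7) (16,130/7)]
3. After y ≥ 1: [(16,24/5) (17,6) (18,10) (18,128/7) (16,130/7)]
4. After y ≤ 13: [(16,13) (16,24/5) (17,6) (18,10) (18,13)]
5. Canonical ring: [(16,24/5) (17,6) (18,10) (18,13) (16,13)]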